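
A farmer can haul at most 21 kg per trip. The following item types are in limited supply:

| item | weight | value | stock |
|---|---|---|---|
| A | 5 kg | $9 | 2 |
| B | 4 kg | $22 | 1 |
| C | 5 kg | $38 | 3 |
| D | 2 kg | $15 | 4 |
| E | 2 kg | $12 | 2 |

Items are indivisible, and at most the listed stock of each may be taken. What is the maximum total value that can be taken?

$159

Best selections within weight 21 and stock limits:
- 3×C + 3×D: weight 21, value 159
- 3×C + 2×D + 1×E: weight 21, value 156
- 3×C + 1×D + 2×E: weight 21, value 153
- 1×B + 3×C + 1×D: weight 21, value 151
Best: $159.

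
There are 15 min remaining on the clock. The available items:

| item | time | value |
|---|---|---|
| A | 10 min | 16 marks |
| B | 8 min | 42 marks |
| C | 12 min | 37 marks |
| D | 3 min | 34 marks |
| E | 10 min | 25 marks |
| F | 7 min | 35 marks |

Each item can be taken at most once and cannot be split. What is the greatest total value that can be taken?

This is a 0/1 knapsack; check combinations near the capacity.
- B+F: time 8+7=15, value 42+35=77
- B+D: time 8+3=11, value 42+34=76
- C+D: time 12+3=15, value 37+34=71
- D+F: time 3+7=10, value 34+35=69
- D+E: time 3+10=13, value 34+25=59
Best: 77 marks.

77 marks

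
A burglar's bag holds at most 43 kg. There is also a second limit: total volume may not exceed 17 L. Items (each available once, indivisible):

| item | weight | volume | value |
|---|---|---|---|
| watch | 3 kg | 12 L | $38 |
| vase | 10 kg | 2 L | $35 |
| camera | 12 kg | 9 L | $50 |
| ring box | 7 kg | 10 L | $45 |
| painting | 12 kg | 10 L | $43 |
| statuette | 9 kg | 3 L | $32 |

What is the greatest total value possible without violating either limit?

Feasible sets respecting both limits:
- vase+camera+statuette: weight 31, volume 14, value 117
- vase+ring box+statuette: weight 26, volume 15, value 112
- vase+painting+statuette: weight 31, volume 15, value 110
- watch+vase+statuette: weight 22, volume 17, value 105
Best: $117.

$117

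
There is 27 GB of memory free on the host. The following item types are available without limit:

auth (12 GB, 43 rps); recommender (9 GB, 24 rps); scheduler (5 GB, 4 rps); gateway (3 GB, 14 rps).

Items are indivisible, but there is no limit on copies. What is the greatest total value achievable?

126 rps

Best value-per-unit is gateway at 14/3, and filling with it alone uses memory 9×3=27. No mix of the others beats 9×14 = 126.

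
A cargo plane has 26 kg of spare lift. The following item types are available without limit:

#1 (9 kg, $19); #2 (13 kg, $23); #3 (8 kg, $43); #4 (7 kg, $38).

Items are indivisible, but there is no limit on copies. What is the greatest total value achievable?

$129

Best value-per-unit is #4 at 38/7; filling with it alone gives 3×38 = 114.
Optimal mix: 3×#3 → weight 24, value 129.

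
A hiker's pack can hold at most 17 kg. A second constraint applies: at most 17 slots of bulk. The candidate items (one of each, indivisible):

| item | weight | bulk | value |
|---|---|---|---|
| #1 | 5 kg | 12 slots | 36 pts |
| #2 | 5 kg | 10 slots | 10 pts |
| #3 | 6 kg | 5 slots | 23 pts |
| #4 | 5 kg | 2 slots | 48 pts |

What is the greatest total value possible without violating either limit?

Feasible sets respecting both limits:
- #1+#4: weight 10, bulk 14, value 84
- #2+#3+#4: weight 16, bulk 17, value 81
- #3+#4: weight 11, bulk 7, value 71
- #1+#3: weight 11, bulk 17, value 59
Best: 84 pts.

84 pts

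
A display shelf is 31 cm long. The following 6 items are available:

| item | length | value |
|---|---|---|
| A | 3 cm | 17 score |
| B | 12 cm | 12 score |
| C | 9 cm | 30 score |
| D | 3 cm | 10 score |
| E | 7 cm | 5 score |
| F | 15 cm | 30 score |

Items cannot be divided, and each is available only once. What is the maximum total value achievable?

87 score

Check high-value combinations within 31 cm:
- A+C+D+F: length 3+9+3+15=30, value 17+30+10+30=87
- A+C+F: length 3+9+15=27, value 17+30+30=77
- C+D+F: length 9+3+15=27, value 30+10+30=70
Best: 87 score.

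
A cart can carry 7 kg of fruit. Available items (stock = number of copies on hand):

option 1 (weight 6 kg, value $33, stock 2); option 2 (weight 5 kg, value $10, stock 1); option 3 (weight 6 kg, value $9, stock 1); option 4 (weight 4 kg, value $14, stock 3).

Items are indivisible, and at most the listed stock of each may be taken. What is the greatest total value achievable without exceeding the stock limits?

$33

Best selections within weight 7 and stock limits:
- 1×option 1: weight 6, value 33
- 1×option 4: weight 4, value 14
- 1×option 2: weight 5, value 10
Best: $33.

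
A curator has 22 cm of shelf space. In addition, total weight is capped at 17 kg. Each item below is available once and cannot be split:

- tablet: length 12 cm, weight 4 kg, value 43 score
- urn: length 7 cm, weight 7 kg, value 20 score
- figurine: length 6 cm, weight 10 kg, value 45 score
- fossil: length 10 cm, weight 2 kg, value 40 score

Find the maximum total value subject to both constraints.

Feasible sets respecting both limits:
- tablet+figurine: length 18, weight 14, value 88
- figurine+fossil: length 16, weight 12, value 85
- tablet+fossil: length 22, weight 6, value 83
- urn+figurine: length 13, weight 17, value 65
Best: 88 score.

88 score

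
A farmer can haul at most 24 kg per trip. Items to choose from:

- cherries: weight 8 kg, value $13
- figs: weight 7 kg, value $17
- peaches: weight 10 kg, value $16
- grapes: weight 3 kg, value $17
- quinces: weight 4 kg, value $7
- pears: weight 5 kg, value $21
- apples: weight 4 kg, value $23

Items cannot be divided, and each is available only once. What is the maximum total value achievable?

$85

Check high-value combinations within 24 kg:
- figs+grapes+quinces+pears+apples: weight 7+3+4+5+4=23, value 17+17+7+21+23=85
- cherries+grapes+quinces+pears+apples: weight 8+3+4+5+4=24, value 13+17+7+21+23=81
- figs+grapes+pears+apples: weight 7+3+5+4=19, value 17+17+21+23=78
- peaches+grapes+pears+apples: weight 10+3+5+4=22, value 16+17+21+23=77
Best: $85.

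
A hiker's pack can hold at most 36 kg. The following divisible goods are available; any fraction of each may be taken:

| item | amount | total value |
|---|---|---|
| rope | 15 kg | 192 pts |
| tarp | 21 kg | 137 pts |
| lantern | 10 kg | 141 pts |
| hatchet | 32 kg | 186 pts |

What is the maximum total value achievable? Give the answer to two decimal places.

404.76

Take in order of value per unit:
- lantern (141/10 per unit): all 10 → value 141, running total 141.00
- rope (192/15 per unit): all 15 → value 192, running total 333.00
- tarp (137/21 per unit): 11 of 21 → value 11×137/21 = 71.7619, running total 404.76
Total 404.76.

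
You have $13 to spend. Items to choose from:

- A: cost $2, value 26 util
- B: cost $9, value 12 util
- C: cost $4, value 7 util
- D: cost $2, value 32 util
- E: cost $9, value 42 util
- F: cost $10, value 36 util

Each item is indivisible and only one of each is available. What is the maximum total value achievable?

100 util

This is a 0/1 knapsack; check combinations near the capacity.
- A+D+E: cost 2+2+9=13, value 26+32+42=100
- D+E: cost 2+9=11, value 32+42=74
- A+B+D: cost 2+9+2=13, value 26+12+32=70
- A+E: cost 2+9=11, value 26+42=68
- D+F: cost 2+10=12, value 32+36=68
Best: 100 util.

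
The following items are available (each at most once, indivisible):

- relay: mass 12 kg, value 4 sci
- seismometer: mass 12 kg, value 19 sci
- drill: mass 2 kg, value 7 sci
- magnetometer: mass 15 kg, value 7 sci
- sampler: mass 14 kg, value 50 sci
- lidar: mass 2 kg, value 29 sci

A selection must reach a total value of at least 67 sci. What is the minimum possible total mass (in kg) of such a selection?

Subsets with value ≥ 67, sorted by total mass:
- sampler+lidar: mass 16, value 79
- drill+sampler+lidar: mass 18, value 86
Minimum mass: 16 kg.

16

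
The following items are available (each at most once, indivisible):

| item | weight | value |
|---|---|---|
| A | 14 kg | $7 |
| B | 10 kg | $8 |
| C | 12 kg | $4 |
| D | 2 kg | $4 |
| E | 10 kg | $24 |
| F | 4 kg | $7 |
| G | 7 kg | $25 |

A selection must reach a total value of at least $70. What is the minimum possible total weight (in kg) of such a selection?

45

Subsets with value ≥ 70, sorted by total weight:
- B+C+D+E+F+G: weight 45, value 72
- A+B+E+F+G: weight 45, value 71
- A+B+D+E+F+G: weight 47, value 75
Minimum weight: 45 kg.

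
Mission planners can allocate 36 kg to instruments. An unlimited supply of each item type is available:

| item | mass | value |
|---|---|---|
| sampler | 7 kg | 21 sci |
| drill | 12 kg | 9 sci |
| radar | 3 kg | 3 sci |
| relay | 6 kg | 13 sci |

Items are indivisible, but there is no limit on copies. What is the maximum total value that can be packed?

105 sci

Best value-per-unit is sampler at 21/7, and filling with it alone uses mass 5×7=35. No mix of the others beats 5×21 = 105.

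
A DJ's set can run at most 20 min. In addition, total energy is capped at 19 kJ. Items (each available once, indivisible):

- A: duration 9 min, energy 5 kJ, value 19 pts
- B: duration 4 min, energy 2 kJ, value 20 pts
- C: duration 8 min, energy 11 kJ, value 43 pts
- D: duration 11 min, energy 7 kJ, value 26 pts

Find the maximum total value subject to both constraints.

Feasible sets respecting both limits:
- C+D: duration 19, energy 18, value 69
- B+C: duration 12, energy 13, value 63
- A+C: duration 17, energy 16, value 62
Best: 69 pts.

69 pts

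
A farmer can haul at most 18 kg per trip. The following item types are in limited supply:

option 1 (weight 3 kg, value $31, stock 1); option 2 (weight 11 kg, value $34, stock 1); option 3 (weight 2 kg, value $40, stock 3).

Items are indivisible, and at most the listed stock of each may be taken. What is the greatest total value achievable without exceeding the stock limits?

Best selections within weight 18 and stock limits:
- 1×option 2 + 3×option 3: weight 17, value 154
- 1×option 1 + 3×option 3: weight 9, value 151
- 1×option 1 + 1×option 2 + 2×option 3: weight 18, value 145
Best: $154.

$154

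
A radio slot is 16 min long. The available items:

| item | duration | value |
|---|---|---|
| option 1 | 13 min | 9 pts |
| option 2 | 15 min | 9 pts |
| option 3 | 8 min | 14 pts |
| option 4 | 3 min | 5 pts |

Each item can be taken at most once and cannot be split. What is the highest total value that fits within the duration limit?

This is a 0/1 knapsack; check combinations near the capacity.
- option 3+option 4: duration 8+3=11, value 14+5=19
- option 3: duration 8, value 14
- option 1+option 4: duration 13+3=16, value 9+5=14
Best: 19 pts.

19 pts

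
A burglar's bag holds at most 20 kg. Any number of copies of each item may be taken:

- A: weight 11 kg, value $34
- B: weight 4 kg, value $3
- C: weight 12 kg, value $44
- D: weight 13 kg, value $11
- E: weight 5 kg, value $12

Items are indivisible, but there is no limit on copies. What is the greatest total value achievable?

$56

Best value-per-unit is C at 44/12; filling with it alone gives 1×44 = 44.
Optimal mix: 1×C + 1×E → weight 17, value 56.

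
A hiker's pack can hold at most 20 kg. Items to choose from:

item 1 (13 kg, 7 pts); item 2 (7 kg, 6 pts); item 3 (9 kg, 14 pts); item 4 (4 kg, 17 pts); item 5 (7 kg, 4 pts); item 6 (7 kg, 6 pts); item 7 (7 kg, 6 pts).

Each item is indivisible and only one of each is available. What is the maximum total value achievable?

This is a 0/1 knapsack; check combinations near the capacity.
- item 2+item 3+item 4: weight 7+9+4=20, value 6+14+17=37
- item 3+item 4+item 6: weight 9+4+7=20, value 14+17+6=37
- item 3+item 4+item 7: weight 9+4+7=20, value 14+17+6=37
Best: 37 pts.

37 pts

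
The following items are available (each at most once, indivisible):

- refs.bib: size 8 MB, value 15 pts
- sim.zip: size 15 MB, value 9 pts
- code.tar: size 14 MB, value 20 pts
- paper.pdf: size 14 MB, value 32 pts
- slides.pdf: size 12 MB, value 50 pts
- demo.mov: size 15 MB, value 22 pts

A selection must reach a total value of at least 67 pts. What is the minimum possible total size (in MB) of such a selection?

26

Subsets with value ≥ 67, sorted by total size:
- paper.pdf+slides.pdf: size 26, value 82
- code.tar+slides.pdf: size 26, value 70
Minimum size: 26 MB.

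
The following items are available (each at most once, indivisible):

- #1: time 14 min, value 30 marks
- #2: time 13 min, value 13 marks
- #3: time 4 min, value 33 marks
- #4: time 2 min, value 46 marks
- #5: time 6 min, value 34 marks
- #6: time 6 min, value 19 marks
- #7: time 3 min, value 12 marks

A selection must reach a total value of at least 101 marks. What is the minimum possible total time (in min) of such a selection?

Subsets with value ≥ 101, sorted by total time:
- #3+#4+#5: time 12, value 113
- #3+#4+#5+#7: time 15, value 125
Minimum time: 12 min.

12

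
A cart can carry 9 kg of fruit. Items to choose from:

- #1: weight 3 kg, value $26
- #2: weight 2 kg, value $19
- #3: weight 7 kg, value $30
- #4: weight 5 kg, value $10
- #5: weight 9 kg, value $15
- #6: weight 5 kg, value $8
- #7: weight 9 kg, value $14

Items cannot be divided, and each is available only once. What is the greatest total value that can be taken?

$49

Check high-value combinations within 9 kg:
- #2+#3: weight 2+7=9, value 19+30=49
- #1+#2: weight 3+2=5, value 26+19=45
- #1+#4: weight 3+5=8, value 26+10=36
Best: $49.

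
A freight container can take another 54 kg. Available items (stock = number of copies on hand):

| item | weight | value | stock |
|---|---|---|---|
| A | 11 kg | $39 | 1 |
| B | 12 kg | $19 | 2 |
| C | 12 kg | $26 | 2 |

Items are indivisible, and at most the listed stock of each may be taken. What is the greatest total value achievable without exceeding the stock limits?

Best selections within weight 54 and stock limits:
- 1×A + 1×B + 2×C: weight 47, value 110
- 1×A + 2×B + 1×C: weight 47, value 103
- 1×A + 2×C: weight 35, value 91
- 2×B + 2×C: weight 48, value 90
Best: $110.

$110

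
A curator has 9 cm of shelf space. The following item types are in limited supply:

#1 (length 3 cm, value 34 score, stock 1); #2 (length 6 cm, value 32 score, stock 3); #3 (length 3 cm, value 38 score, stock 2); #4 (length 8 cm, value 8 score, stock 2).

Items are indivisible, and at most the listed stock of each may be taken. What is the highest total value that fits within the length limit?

Top feasible selections:
- 1×#1 + 2×#3: length 9, value 110
- 2×#3: length 6, value 76
Best: 110 score.

110 score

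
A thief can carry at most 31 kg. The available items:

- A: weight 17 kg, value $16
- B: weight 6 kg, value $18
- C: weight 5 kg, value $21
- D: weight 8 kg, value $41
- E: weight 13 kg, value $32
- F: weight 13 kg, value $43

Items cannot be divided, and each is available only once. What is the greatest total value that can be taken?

$105

Check high-value combinations within 31 kg:
- C+D+F: weight 5+8+13=26, value 21+41+43=105
- B+D+F: weight 6+8+13=27, value 18+41+43=102
- C+E+F: weight 5+13+13=31, value 21+32+43=96
- C+D+E: weight 5+8+13=26, value 21+41+32=94
- B+D+E: weight 6+8+13=27, value 18+41+32=91
Best: $105.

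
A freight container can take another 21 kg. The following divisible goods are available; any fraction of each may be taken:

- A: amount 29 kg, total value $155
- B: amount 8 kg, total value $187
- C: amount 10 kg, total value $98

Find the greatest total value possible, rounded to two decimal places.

Take in order of value per unit:
- B (187/8 per unit): all 8 → value 187, running total 187.00
- C (98/10 per unit): all 10 → value 98, running total 285.00
- A (155/29 per unit): 3 of 29 → value 3×155/29 = 16.0345, running total 301.03
Total 301.03.

301.03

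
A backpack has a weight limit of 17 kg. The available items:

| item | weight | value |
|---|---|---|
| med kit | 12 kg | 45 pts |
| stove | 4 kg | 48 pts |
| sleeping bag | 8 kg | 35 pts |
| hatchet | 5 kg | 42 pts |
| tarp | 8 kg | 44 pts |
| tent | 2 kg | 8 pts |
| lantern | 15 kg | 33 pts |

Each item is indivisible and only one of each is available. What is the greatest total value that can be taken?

Check high-value combinations within 17 kg:
- stove+hatchet+tarp: weight 4+5+8=17, value 48+42+44=134
- stove+sleeping bag+hatchet: weight 4+8+5=17, value 48+35+42=125
- stove+tarp+tent: weight 4+8+2=14, value 48+44+8=100
- stove+hatchet+tent: weight 4+5+2=11, value 48+42+8=98
Best: 134 pts.

134 pts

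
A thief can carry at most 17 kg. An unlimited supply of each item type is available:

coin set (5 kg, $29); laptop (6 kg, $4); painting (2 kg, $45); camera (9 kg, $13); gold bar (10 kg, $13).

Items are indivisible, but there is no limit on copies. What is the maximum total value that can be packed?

$360

Best value-per-unit is painting at 45/2, and filling with it alone uses weight 8×2=16. No mix of the others beats 8×45 = 360.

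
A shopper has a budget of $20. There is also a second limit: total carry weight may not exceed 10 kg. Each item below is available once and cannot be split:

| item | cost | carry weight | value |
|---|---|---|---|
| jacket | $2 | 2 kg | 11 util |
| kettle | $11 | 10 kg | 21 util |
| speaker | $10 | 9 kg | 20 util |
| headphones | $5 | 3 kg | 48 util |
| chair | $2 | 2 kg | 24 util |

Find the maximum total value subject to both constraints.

83 util

Feasible sets respecting both limits:
- jacket+headphones+chair: cost 9, carry weight 7, value 83
- headphones+chair: cost 7, carry weight 5, value 72
- jacket+headphones: cost 7, carry weight 5, value 59
- headphones: cost 5, carry weight 3, value 48
Best: 83 util.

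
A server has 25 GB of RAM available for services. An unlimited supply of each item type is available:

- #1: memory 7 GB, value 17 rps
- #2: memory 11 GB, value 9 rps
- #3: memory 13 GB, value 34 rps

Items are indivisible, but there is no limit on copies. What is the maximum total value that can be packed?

Best value-per-unit is #3 at 34/13; filling with it alone gives 1×34 = 34.
Optimal mix: 3×#1 → memory 21, value 51.

51 rps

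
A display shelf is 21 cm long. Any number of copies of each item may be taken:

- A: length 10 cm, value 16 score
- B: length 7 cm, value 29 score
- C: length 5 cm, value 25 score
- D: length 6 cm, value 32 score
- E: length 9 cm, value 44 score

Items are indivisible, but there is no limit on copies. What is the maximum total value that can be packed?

Best value-per-unit is D at 32/6; filling with it alone gives 3×32 = 96.
Optimal mix: 2×D + 1×E → length 21, value 108.

108 score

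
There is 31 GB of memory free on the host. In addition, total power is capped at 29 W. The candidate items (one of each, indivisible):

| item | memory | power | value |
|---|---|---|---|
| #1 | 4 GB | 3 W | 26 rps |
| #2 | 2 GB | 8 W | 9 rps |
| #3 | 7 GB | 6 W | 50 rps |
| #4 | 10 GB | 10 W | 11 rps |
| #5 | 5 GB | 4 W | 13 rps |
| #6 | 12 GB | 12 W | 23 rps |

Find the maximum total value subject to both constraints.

112 rps

Feasible sets respecting both limits:
- #1+#3+#5+#6: memory 28, power 25, value 112
- #1+#2+#3+#6: memory 25, power 29, value 108
- #1+#3+#4+#5: memory 26, power 23, value 100
- #1+#3+#6: memory 23, power 21, value 99
Best: 112 rps.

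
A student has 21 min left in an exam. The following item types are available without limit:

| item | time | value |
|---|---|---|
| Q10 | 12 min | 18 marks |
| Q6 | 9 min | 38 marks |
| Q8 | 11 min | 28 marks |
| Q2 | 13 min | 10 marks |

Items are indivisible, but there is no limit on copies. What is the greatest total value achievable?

Best value-per-unit is Q6 at 38/9, and filling with it alone uses time 2×9=18. No mix of the others beats 2×38 = 76.

76 marks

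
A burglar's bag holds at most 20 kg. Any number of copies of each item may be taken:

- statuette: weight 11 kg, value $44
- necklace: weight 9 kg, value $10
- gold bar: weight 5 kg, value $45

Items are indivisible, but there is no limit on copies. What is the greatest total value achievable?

Best value-per-unit is gold bar at 45/5, and filling with it alone uses weight 4×5=20. No mix of the others beats 4×45 = 180.

$180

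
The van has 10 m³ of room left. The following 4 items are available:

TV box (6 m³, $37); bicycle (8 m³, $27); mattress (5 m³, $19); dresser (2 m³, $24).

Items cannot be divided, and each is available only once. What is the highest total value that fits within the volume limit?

Check high-value combinations within 10 m³:
- TV box+dresser: volume 6+2=8, value 37+24=61
- bicycle+dresser: volume 8+2=10, value 27+24=51
- mattress+dresser: volume 5+2=7, value 19+24=43
Best: $61.

$61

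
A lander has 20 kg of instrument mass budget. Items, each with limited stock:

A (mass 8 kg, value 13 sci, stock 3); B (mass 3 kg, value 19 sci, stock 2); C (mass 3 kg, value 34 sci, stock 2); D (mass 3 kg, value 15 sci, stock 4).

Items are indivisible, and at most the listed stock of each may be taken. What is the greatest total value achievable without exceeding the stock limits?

136 sci

Top feasible selections:
- 2×B + 2×C + 2×D: mass 18, value 136
- 1×B + 2×C + 3×D: mass 18, value 132
Best: 136 sci.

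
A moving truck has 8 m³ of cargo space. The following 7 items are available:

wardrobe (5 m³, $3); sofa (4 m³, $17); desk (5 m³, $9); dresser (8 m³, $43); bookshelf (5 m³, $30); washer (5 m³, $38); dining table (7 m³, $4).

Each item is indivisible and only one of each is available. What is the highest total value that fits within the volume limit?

$43

This is a 0/1 knapsack; check combinations near the capacity.
- dresser: volume 8, value 43
- washer: volume 5, value 38
- bookshelf: volume 5, value 30
- sofa: volume 4, value 17
Best: $43.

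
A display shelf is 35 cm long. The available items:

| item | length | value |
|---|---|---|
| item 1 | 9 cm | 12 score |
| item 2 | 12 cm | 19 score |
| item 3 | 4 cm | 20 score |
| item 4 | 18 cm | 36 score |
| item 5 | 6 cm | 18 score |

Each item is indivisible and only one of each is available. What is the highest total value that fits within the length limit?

Check high-value combinations within 35 cm:
- item 2+item 3+item 4: length 12+4+18=34, value 19+20+36=75
- item 3+item 4+item 5: length 4+18+6=28, value 20+36+18=74
- item 1+item 2+item 3+item 5: length 9+12+4+6=31, value 12+19+20+18=69
- item 1+item 3+item 4: length 9+4+18=31, value 12+20+36=68
Best: 75 score.

75 score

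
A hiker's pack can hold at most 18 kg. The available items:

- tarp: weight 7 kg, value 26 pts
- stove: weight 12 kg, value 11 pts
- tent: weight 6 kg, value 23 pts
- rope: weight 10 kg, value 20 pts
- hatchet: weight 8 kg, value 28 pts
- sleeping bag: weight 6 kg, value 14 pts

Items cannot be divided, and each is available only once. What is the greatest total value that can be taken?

54 pts

Check high-value combinations within 18 kg:
- tarp+hatchet: weight 7+8=15, value 26+28=54
- tent+hatchet: weight 6+8=14, value 23+28=51
- tarp+tent: weight 7+6=13, value 26+23=49
- rope+hatchet: weight 10+8=18, value 20+28=48
Best: 54 pts.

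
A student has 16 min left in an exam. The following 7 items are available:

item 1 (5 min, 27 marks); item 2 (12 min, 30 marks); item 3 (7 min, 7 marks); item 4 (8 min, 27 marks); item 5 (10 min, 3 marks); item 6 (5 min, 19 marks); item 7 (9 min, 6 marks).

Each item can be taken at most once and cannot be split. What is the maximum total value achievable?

54 marks

This is a 0/1 knapsack; check combinations near the capacity.
- item 1+item 4: time 5+8=13, value 27+27=54
- item 1+item 6: time 5+5=10, value 27+19=46
- item 4+item 6: time 8+5=13, value 27+19=46
- item 1+item 3: time 5+7=12, value 27+7=34
Best: 54 marks.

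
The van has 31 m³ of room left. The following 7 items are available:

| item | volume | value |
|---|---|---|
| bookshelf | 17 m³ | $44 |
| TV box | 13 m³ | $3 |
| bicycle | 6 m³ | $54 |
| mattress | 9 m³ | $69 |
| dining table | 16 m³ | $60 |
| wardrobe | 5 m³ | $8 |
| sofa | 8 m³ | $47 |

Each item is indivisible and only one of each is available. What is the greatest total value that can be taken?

$183

Check high-value combinations within 31 m³:
- bicycle+mattress+dining table: volume 6+9+16=31, value 54+69+60=183
- bicycle+mattress+wardrobe+sofa: volume 6+9+5+8=28, value 54+69+8+47=178
- bicycle+mattress+sofa: volume 6+9+8=23, value 54+69+47=170
- bicycle+dining table+sofa: volume 6+16+8=30, value 54+60+47=161
Best: $183.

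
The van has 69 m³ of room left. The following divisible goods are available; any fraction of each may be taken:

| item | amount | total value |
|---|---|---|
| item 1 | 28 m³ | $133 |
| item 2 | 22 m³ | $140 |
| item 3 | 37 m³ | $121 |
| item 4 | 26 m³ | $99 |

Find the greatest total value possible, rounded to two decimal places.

Take in order of value per unit:
- item 2 (140/22 per unit): all 22 → value 140, running total 140.00
- item 1 (133/28 per unit): all 28 → value 133, running total 273.00
- item 4 (99/26 per unit): 19 of 26 → value 19×99/26 = 72.3462, running total 345.35
Total 345.35.

345.35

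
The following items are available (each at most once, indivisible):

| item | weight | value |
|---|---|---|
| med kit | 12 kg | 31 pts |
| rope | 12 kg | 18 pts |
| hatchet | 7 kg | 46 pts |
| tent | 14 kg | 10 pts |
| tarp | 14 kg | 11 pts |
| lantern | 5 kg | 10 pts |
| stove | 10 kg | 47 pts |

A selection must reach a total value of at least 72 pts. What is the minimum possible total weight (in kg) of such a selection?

17

Subsets with value ≥ 72, sorted by total weight:
- hatchet+stove: weight 17, value 93
- med kit+hatchet: weight 19, value 77
- hatchet+lantern+stove: weight 22, value 103
Minimum weight: 17 kg.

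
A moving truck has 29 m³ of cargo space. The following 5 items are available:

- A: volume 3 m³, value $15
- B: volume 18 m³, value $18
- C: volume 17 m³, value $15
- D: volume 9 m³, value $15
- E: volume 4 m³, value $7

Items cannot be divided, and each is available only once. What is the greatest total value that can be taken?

$45

Check high-value combinations within 29 m³:
- A+C+D: volume 3+17+9=29, value 15+15+15=45
- A+B+E: volume 3+18+4=25, value 15+18+7=40
- A+D+E: volume 3+9+4=16, value 15+15+7=37
Best: $45.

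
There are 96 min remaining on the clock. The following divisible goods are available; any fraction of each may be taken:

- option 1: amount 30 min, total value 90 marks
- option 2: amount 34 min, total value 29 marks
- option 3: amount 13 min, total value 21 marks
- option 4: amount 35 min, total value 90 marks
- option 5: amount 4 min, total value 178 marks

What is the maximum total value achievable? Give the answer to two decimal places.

Take in order of value per unit:
- option 5 (178/4 per unit): all 4 → value 178, running total 178.00
- option 1 (90/30 per unit): all 30 → value 90, running total 268.00
- option 4 (90/35 per unit): all 35 → value 90, running total 358.00
- option 3 (21/13 per unit): all 13 → value 21, running total 379.00
- option 2 (29/34 per unit): 14 of 34 → value 14×29/34 = 11.9412, running total 390.94
Total 390.94.

390.94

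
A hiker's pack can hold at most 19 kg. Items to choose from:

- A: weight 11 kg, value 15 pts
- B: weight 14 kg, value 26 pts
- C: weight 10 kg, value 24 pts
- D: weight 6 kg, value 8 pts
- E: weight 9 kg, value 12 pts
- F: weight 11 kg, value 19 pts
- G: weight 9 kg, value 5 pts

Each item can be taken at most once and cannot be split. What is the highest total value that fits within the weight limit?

36 pts

Check high-value combinations within 19 kg:
- C+E: weight 10+9=19, value 24+12=36
- C+D: weight 10+6=16, value 24+8=32
- C+G: weight 10+9=19, value 24+5=29
- D+F: weight 6+11=17, value 8+19=27
Best: 36 pts.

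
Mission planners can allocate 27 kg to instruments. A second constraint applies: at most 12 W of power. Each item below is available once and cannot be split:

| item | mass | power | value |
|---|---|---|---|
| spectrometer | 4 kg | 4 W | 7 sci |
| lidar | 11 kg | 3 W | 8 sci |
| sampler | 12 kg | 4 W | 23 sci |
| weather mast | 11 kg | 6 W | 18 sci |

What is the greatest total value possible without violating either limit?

Feasible sets respecting both limits:
- sampler+weather mast: mass 23, power 10, value 41
- spectrometer+lidar+sampler: mass 27, power 11, value 38
- lidar+sampler: mass 23, power 7, value 31
Best: 41 sci.

41 sci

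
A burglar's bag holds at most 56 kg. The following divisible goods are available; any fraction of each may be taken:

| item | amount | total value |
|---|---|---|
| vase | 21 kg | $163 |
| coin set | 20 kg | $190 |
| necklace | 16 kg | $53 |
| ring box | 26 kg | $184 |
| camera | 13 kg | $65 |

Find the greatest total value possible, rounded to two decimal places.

459.15

Take in order of value per unit:
- coin set (190/20 per unit): all 20 → value 190, running total 190.00
- vase (163/21 per unit): all 21 → value 163, running total 353.00
- ring box (184/26 per unit): 15 of 26 → value 15×184/26 = 106.1538, running total 459.15
Total 459.15.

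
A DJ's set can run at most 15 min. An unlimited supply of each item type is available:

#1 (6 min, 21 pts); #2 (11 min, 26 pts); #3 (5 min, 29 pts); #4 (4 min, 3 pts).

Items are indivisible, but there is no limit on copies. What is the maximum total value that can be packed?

Best value-per-unit is #3 at 29/5, and filling with it alone uses duration 3×5=15. No mix of the others beats 3×29 = 87.

87 pts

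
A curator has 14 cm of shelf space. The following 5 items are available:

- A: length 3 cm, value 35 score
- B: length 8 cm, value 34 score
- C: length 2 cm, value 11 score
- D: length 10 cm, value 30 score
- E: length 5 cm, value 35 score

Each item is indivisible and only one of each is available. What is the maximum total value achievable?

81 score

Check high-value combinations within 14 cm:
- A+C+E: length 3+2+5=10, value 35+11+35=81
- A+B+C: length 3+8+2=13, value 35+34+11=80
- A+E: length 3+5=8, value 35+35=70
- A+B: length 3+8=11, value 35+34=69
Best: 81 score.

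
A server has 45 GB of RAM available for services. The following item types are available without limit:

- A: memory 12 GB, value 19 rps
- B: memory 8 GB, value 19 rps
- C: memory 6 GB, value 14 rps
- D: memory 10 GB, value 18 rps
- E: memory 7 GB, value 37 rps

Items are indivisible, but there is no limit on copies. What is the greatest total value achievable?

Best value-per-unit is E at 37/7, and filling with it alone uses memory 6×7=42. No mix of the others beats 6×37 = 222.

222 rps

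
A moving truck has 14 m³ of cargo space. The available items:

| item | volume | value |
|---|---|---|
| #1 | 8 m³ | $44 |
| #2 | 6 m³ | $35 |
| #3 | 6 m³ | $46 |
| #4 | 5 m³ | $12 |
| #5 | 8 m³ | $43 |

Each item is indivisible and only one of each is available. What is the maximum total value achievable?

This is a 0/1 knapsack; check combinations near the capacity.
- #1+#3: volume 8+6=14, value 44+46=90
- #3+#5: volume 6+8=14, value 46+43=89
- #2+#3: volume 6+6=12, value 35+46=81
- #1+#2: volume 8+6=14, value 44+35=79
- #2+#5: volume 6+8=14, value 35+43=78
Best: $90.

$90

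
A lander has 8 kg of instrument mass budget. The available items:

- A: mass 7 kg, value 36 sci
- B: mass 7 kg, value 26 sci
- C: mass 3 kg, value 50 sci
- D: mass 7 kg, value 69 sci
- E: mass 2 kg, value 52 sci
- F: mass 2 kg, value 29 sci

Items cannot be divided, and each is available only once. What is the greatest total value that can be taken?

131 sci

Check high-value combinations within 8 kg:
- C+E+F: mass 3+2+2=7, value 50+52+29=131
- C+E: mass 3+2=5, value 50+52=102
- E+F: mass 2+2=4, value 52+29=81
- C+F: mass 3+2=5, value 50+29=79
- D: mass 7, value 69
Best: 131 sci.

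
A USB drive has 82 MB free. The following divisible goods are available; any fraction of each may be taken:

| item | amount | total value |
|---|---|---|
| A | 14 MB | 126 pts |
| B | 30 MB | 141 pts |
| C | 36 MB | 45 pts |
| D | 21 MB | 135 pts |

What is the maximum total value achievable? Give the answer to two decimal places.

Take in order of value per unit:
- A (126/14 per unit): all 14 → value 126, running total 126.00
- D (135/21 per unit): all 21 → value 135, running total 261.00
- B (141/30 per unit): all 30 → value 141, running total 402.00
- C (45/36 per unit): 17 of 36 → value 17×45/36 = 21.2500, running total 423.25
Total 423.25.

423.25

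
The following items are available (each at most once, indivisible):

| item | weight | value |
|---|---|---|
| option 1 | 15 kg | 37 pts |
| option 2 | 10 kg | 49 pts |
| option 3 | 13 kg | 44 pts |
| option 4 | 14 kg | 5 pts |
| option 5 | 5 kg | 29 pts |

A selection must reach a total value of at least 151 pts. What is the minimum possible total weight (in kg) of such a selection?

43

Subsets with value ≥ 151, sorted by total weight:
- option 1+option 2+option 3+option 5: weight 43, value 159
- option 1+option 2+option 3+option 4+option 5: weight 57, value 164
Minimum weight: 43 kg.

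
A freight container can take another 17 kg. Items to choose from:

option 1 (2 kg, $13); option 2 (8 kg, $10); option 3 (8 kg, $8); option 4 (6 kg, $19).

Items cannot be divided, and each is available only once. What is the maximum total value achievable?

$42

Check high-value combinations within 17 kg:
- option 1+option 2+option 4: weight 2+8+6=16, value 13+10+19=42
- option 1+option 3+option 4: weight 2+8+6=16, value 13+8+19=40
- option 1+option 4: weight 2+6=8, value 13+19=32
Best: $42.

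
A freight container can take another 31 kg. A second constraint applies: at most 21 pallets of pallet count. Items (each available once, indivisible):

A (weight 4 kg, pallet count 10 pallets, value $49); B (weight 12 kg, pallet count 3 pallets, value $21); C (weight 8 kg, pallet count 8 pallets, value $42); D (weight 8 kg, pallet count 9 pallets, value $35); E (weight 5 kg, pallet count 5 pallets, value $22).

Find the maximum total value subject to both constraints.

$112

Feasible sets respecting both limits:
- A+B+C: weight 24, pallet count 21, value 112
- B+C+D: weight 28, pallet count 20, value 98
- A+B+E: weight 21, pallet count 18, value 92
Best: $112.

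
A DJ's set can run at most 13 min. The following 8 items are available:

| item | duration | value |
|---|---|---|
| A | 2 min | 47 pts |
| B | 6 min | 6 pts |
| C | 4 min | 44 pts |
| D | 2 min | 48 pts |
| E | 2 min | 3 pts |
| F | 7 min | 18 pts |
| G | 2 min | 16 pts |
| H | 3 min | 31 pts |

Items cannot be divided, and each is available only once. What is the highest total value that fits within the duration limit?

This is a 0/1 knapsack; check combinations near the capacity.
- A+C+D+G+H: duration 2+4+2+2+3=13, value 47+44+48+16+31=186
- A+C+D+E+H: duration 2+4+2+2+3=13, value 47+44+48+3+31=173
- A+C+D+H: duration 2+4+2+3=11, value 47+44+48+31=170
- A+C+D+E+G: duration 2+4+2+2+2=12, value 47+44+48+3+16=158
- A+C+D+G: duration 2+4+2+2=10, value 47+44+48+16=155
Best: 186 pts.

186 pts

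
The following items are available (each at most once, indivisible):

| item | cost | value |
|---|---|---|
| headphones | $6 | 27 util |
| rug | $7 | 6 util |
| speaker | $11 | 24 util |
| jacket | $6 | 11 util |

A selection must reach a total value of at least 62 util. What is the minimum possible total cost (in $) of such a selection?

23

Subsets with value ≥ 62, sorted by total cost:
- headphones+speaker+jacket: cost 23, value 62
- headphones+rug+speaker+jacket: cost 30, value 68
Minimum cost: 23 $.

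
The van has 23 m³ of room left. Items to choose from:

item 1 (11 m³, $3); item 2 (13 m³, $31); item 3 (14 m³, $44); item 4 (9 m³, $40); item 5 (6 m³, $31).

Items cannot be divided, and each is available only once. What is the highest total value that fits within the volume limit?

$84

Check high-value combinations within 23 m³:
- item 3+item 4: volume 14+9=23, value 44+40=84
- item 3+item 5: volume 14+6=20, value 44+31=75
- item 4+item 5: volume 9+6=15, value 40+31=71
- item 2+item 4: volume 13+9=22, value 31+40=71
- item 2+item 5: volume 13+6=19, value 31+31=62
Best: $84.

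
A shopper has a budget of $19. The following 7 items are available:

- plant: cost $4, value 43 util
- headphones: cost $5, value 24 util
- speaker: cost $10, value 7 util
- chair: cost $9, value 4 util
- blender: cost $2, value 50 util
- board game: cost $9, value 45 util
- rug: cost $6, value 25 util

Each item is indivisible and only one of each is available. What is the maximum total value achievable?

142 util

Check high-value combinations within $19:
- plant+headphones+blender+rug: cost 4+5+2+6=17, value 43+24+50+25=142
- plant+blender+board game: cost 4+2+9=15, value 43+50+45=138
- blender+board game+rug: cost 2+9+6=17, value 50+45+25=120
- headphones+blender+board game: cost 5+2+9=16, value 24+50+45=119
Best: 142 util.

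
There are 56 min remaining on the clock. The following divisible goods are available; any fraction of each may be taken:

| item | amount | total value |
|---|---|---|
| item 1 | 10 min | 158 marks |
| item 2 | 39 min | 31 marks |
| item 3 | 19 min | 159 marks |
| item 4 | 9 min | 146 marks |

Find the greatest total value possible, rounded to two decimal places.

Take in order of value per unit:
- item 4 (146/9 per unit): all 9 → value 146, running total 146.00
- item 1 (158/10 per unit): all 10 → value 158, running total 304.00
- item 3 (159/19 per unit): all 19 → value 159, running total 463.00
- item 2 (31/39 per unit): 18 of 39 → value 18×31/39 = 14.3077, running total 477.31
Total 477.31.

477.31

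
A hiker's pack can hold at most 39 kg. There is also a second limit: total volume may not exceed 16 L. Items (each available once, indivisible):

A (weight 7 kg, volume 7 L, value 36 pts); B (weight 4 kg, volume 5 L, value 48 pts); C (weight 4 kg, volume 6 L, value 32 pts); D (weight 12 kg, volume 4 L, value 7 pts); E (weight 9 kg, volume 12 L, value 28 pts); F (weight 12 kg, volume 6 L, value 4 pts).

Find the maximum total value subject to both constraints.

91 pts

Feasible sets respecting both limits:
- A+B+D: weight 23, volume 16, value 91
- B+C+D: weight 20, volume 15, value 87
- A+B: weight 11, volume 12, value 84
- B+C: weight 8, volume 11, value 80
Best: 91 pts.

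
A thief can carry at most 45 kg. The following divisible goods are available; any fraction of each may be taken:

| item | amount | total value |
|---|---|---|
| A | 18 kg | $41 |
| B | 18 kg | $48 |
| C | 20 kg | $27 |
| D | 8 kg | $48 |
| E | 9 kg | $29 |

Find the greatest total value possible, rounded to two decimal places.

147.78

Take in order of value per unit:
- D (48/8 per unit): all 8 → value 48, running total 48.00
- E (29/9 per unit): all 9 → value 29, running total 77.00
- B (48/18 per unit): all 18 → value 48, running total 125.00
- A (41/18 per unit): 10 of 18 → value 10×41/18 = 22.7778, running total 147.78
Total 147.78.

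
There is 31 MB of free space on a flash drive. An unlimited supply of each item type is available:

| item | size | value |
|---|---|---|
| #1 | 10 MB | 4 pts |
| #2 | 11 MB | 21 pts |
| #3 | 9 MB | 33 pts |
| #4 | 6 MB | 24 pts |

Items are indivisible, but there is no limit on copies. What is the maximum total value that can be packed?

120 pts

Best value-per-unit is #4 at 24/6, and filling with it alone uses size 5×6=30. No mix of the others beats 5×24 = 120.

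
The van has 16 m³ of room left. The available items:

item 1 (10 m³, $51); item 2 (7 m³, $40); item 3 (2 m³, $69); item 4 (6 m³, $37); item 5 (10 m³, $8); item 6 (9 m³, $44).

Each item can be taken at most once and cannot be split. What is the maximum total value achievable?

This is a 0/1 knapsack; check combinations near the capacity.
- item 2+item 3+item 4: volume 7+2+6=15, value 40+69+37=146
- item 1+item 3: volume 10+2=12, value 51+69=120
- item 3+item 6: volume 2+9=11, value 69+44=113
Best: $146.

$146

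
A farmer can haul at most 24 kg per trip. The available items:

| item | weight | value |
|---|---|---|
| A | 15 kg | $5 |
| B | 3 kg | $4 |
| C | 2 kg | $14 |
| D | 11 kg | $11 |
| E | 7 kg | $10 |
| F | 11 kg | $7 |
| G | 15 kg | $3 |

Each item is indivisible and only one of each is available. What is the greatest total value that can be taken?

Check high-value combinations within 24 kg:
- B+C+D+E: weight 3+2+11+7=23, value 4+14+11+10=39
- C+D+E: weight 2+11+7=20, value 14+11+10=35
- B+C+E+F: weight 3+2+7+11=23, value 4+14+10+7=35
Best: $39.

$39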